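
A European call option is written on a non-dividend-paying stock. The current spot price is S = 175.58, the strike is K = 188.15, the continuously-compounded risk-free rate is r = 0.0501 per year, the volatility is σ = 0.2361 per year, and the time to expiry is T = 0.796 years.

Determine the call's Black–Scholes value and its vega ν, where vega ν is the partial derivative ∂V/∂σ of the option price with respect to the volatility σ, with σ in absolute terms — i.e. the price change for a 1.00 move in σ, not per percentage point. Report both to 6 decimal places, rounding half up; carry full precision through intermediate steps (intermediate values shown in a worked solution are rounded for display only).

price = 12.482721
ν = 62.459195

σ√T = 0.2361·√0.796 = 0.210646
d₁ = (ln(S/K) + (r+σ²/2)T) / (σ√T) = (ln(175.58/188.15) + (0.0501+0.2361²/2)·0.796) / 0.210646 = (-0.069145 + 0.062065) / 0.210646 = -0.033608
d₂ = d₁ − σ√T = -0.033608 − 0.210646 = -0.244253
e^{−rT} = e^{−0.0501·0.796} = 0.960905
N(d₁) = 0.486595,  N(d₂) = 0.403517
Call price V = S·N(d₁) − K·e^{−rT}·N(d₂) = 85.436341 − 72.953620 = 12.482721
φ(d₁) = (1/√(2π))·e^{−d₁²/2} = 0.398717
ν = S·φ(d₁)·√T = 62.459195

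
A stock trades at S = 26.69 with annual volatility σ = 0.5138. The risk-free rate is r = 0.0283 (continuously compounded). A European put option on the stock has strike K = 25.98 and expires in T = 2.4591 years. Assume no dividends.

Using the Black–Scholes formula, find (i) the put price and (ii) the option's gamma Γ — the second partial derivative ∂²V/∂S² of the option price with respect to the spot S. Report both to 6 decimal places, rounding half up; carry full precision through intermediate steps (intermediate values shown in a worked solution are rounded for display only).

σ√T = 0.5138·√2.4591 = 0.805716
d₁ = (ln(S/K) + (r+σ²/2)T) / (σ√T) = (ln(26.69/25.98) + (0.0283+0.5138²/2)·2.4591) / 0.805716 = (0.026962 + 0.394182) / 0.805716 = 0.522695
d₂ = d₁ − σ√T = 0.522695 − 0.805716 = -0.283021
e^{−rT} = e^{−0.0283·2.4591} = 0.932774
N(−d₁) = 0.300593,  N(−d₂) = 0.611420
Put price V = K·e^{−rT}·N(−d₂) − S·N(−d₁) = 14.816819 − 8.022834 = 6.793985
φ(d₁) = (1/√(2π))·e^{−d₁²/2} = 0.348003
Γ = φ(d₁) / (S·σ·√T) = 0.016183

price = 6.793985
Γ = 0.016183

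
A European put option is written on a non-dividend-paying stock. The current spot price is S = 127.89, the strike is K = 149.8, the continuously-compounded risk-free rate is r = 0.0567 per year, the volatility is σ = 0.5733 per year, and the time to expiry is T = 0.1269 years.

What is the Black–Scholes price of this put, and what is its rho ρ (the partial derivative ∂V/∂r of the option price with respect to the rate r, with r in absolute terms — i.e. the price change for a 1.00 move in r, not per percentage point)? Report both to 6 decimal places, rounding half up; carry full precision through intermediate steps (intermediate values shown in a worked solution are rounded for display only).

price = 24.589556
ρ = -15.096285

σ√T = 0.5733·√0.1269 = 0.204227
d₁ = (ln(S/K) + (r+σ²/2)T) / (σ√T) = (ln(127.89/149.8) + (0.0567+0.5733²/2)·0.1269) / 0.204227 = (-0.158131 + 0.028050) / 0.204227 = -0.636944
d₂ = d₁ − σ√T = -0.636944 − 0.204227 = -0.841171
e^{−rT} = e^{−0.0567·0.1269} = 0.992831
N(−d₁) = 0.737919,  N(−d₂) = 0.799874
Put price V = K·e^{−rT}·N(−d₂) − S·N(−d₁) = 118.962057 − 94.372501 = 24.589556
ρ = −K·T·e^{−rT}·N(−d₂) = -15.096285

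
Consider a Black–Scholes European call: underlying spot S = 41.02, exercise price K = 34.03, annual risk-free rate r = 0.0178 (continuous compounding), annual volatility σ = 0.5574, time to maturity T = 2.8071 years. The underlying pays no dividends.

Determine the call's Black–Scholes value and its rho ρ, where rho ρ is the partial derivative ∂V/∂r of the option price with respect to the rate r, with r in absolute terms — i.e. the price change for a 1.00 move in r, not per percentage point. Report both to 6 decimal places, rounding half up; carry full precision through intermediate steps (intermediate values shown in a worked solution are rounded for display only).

price = 17.904644
ρ = 37.757103

σ√T = 0.5574·√2.8071 = 0.933890
d₁ = (ln(S/K) + (r+σ²/2)T) / (σ√T) = (ln(41.02/34.03) + (0.0178+0.5574²/2)·2.8071) / 0.933890 = (0.186817 + 0.486042) / 0.933890 = 0.720491
d₂ = d₁ − σ√T = 0.720491 − 0.933890 = -0.213400
e^{−rT} = e^{−0.0178·2.8071} = 0.951261
N(d₁) = 0.764389,  N(d₂) = 0.415508
Call price V = S·N(d₁) − K·e^{−rT}·N(d₂) = 31.355217 − 13.450573 = 17.904644
ρ = K·T·e^{−rT}·N(d₂) = 37.757103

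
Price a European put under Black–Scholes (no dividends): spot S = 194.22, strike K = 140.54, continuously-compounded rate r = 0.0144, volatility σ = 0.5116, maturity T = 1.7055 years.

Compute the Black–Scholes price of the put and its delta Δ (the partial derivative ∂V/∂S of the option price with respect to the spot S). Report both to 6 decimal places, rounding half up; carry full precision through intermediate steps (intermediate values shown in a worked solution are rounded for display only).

σ√T = 0.5116·√1.7055 = 0.668123
d₁ = (ln(S/K) + (r+σ²/2)T) / (σ√T) = (ln(194.22/140.54) + (0.0144+0.5116²/2)·1.7055) / 0.668123 = (0.323499 + 0.247753) / 0.668123 = 0.855011
d₂ = d₁ − σ√T = 0.855011 − 0.668123 = 0.186888
e^{−rT} = e^{−0.0144·1.7055} = 0.975740
N(−d₁) = 0.196272,  N(−d₂) = 0.425874
Put price V = K·e^{−rT}·N(−d₂) − S·N(−d₁) = 58.400318 − 38.120030 = 20.280288
Δ = −N(−d₁) = -0.196272

price = 20.280288
Δ = -0.196272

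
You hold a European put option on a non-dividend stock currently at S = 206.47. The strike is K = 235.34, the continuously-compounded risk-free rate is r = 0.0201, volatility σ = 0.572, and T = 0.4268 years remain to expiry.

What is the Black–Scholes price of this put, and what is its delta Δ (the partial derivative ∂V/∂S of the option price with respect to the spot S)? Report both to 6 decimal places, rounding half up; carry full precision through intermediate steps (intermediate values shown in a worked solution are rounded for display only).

σ√T = 0.572·√0.4268 = 0.373687
d₁ = (ln(S/K) + (r+σ²/2)T) / (σ√T) = (ln(206.47/235.34) + (0.0201+0.572²/2)·0.4268) / 0.373687 = (-0.130876 + 0.078400) / 0.373687 = -0.140429
d₂ = d₁ − σ√T = -0.140429 − 0.373687 = -0.514116
e^{−rT} = e^{−0.0201·0.4268} = 0.991458
N(−d₁) = 0.555839,  N(−d₂) = 0.696415
Put price V = K·e^{−rT}·N(−d₂) − S·N(−d₁) = 162.494211 − 114.764152 = 47.730059
Δ = −N(−d₁) = -0.555839

price = 47.730059
Δ = -0.555839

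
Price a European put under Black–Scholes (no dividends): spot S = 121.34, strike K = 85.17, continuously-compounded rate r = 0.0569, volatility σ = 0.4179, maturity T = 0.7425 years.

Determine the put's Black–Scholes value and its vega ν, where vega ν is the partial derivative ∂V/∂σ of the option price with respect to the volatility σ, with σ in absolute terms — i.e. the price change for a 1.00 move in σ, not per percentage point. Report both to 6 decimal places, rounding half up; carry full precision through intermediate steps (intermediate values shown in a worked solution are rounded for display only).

price = 2.432328
ν = 18.379151

σ√T = 0.4179·√0.7425 = 0.360098
d₁ = (ln(S/K) + (r+σ²/2)T) / (σ√T) = (ln(121.34/85.17) + (0.0569+0.4179²/2)·0.7425) / 0.360098 = (0.353947 + 0.107084) / 0.360098 = 1.280293
d₂ = d₁ − σ√T = 1.280293 − 0.360098 = 0.920195
e^{−rT} = e^{−0.0569·0.7425} = 0.958632
N(−d₁) = 0.100221,  N(−d₂) = 0.178735
Put price V = K·e^{−rT}·N(−d₂) − S·N(−d₁) = 14.593155 − 12.160827 = 2.432328
φ(d₁) = (1/√(2π))·e^{−d₁²/2} = 0.175782
ν = S·φ(d₁)·√T = 18.379151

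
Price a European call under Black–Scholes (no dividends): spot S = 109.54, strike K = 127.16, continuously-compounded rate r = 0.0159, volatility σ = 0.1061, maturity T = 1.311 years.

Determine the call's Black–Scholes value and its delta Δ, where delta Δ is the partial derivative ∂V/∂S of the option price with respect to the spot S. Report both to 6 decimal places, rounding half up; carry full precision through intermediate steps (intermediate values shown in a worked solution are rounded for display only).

price = 1.059692
Δ = 0.159755

σ√T = 0.1061·√1.311 = 0.121483
d₁ = (ln(S/K) + (r+σ²/2)T) / (σ√T) = (ln(109.54/127.16) + (0.0159+0.1061²/2)·1.311) / 0.121483 = (-0.149156 + 0.028224) / 0.121483 = -0.995465
d₂ = d₁ − σ√T = -0.995465 − 0.121483 = -1.116948
e^{−rT} = e^{−0.0159·1.311} = 0.979371
N(d₁) = 0.159755,  N(d₂) = 0.132008
Call price V = S·N(d₁) − K·e^{−rT}·N(d₂) = 17.499584 − 16.439892 = 1.059692
Δ = N(d₁) = 0.159755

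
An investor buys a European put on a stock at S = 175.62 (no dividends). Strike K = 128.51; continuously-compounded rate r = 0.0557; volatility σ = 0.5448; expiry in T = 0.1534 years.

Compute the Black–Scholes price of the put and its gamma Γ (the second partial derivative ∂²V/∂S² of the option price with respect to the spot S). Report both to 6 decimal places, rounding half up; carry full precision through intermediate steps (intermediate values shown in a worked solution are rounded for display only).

σ√T = 0.5448·√0.1534 = 0.213378
d₁ = (ln(S/K) + (r+σ²/2)T) / (σ√T) = (ln(175.62/128.51) + (0.0557+0.5448²/2)·0.1534) / 0.213378 = (0.312316 + 0.031309) / 0.213378 = 1.610406
d₂ = d₁ − σ√T = 1.610406 − 0.213378 = 1.397028
e^{−rT} = e^{−0.0557·0.1534} = 0.991492
N(−d₁) = 0.053655,  N(−d₂) = 0.081203
Put price V = K·e^{−rT}·N(−d₂) − S·N(−d₁) = 10.346560 − 9.422825 = 0.923735
φ(d₁) = (1/√(2π))·e^{−d₁²/2} = 0.109083
Γ = φ(d₁) / (S·σ·√T) = 0.002911

price = 0.923735
Γ = 0.002911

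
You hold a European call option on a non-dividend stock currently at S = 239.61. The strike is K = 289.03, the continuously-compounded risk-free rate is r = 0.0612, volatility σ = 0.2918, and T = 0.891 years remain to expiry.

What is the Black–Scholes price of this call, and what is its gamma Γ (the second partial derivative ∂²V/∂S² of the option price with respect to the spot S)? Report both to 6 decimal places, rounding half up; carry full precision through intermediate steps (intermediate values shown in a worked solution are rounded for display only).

σ√T = 0.2918·√0.891 = 0.275438
d₁ = (ln(S/K) + (r+σ²/2)T) / (σ√T) = (ln(239.61/289.03) + (0.0612+0.2918²/2)·0.891) / 0.275438 = (-0.187518 + 0.092462) / 0.275438 = -0.345107
d₂ = d₁ − σ√T = -0.345107 − 0.275438 = -0.620545
e^{−rT} = e^{−0.0612·0.891} = 0.946931
N(d₁) = 0.365007,  N(d₂) = 0.267450
Call price V = S·N(d₁) − K·e^{−rT}·N(d₂) = 87.459336 − 73.198641 = 14.260695
φ(d₁) = (1/√(2π))·e^{−d₁²/2} = 0.375879
Γ = φ(d₁) / (S·σ·√T) = 0.005695

price = 14.260695
Γ = 0.005695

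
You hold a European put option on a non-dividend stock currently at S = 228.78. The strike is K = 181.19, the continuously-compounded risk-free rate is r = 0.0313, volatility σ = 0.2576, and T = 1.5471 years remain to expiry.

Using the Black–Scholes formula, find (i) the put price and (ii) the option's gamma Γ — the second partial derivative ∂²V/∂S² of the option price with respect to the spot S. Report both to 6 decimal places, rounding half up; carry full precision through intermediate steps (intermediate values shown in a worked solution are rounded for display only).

σ√T = 0.2576·√1.5471 = 0.320409
d₁ = (ln(S/K) + (r+σ²/2)T) / (σ√T) = (ln(228.78/181.19) + (0.0313+0.2576²/2)·1.5471) / 0.320409 = (0.233215 + 0.099755) / 0.320409 = 1.039202
d₂ = d₁ − σ√T = 1.039202 − 0.320409 = 0.718793
e^{−rT} = e^{−0.0313·1.5471} = 0.952730
N(−d₁) = 0.149355,  N(−d₂) = 0.236134
Put price V = K·e^{−rT}·N(−d₂) − S·N(−d₁) = 40.762705 − 34.169533 = 6.593172
φ(d₁) = (1/√(2π))·e^{−d₁²/2} = 0.232490
Γ = φ(d₁) / (S·σ·√T) = 0.003172

price = 6.593172
Γ = 0.003172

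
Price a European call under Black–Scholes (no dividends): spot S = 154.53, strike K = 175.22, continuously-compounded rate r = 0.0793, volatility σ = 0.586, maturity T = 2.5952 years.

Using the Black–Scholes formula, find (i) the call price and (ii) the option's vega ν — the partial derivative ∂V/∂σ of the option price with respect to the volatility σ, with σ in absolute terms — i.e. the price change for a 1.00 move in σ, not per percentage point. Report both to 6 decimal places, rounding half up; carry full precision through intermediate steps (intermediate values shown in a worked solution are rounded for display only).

σ√T = 0.586·√2.5952 = 0.944024
d₁ = (ln(S/K) + (r+σ²/2)T) / (σ√T) = (ln(154.53/175.22) + (0.0793+0.586²/2)·2.5952) / 0.944024 = (-0.125654 + 0.651390) / 0.944024 = 0.556910
d₂ = d₁ − σ√T = 0.556910 − 0.944024 = -0.387114
e^{−rT} = e^{−0.0793·2.5952} = 0.813996
N(d₁) = 0.711205,  N(d₂) = 0.349336
Call price V = S·N(d₁) − K·e^{−rT}·N(d₂) = 109.902566 − 49.825212 = 60.077354
φ(d₁) = (1/√(2π))·e^{−d₁²/2} = 0.341635
ν = S·φ(d₁)·√T = 85.047286

price = 60.077354
ν = 85.047286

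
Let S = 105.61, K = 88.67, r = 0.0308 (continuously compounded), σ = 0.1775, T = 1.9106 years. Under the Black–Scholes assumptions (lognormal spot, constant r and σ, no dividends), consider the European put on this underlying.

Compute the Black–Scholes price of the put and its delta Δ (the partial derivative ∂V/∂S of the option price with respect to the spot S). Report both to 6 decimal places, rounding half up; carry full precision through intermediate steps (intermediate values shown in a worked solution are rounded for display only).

σ√T = 0.1775·√1.9106 = 0.245348
d₁ = (ln(S/K) + (r+σ²/2)T) / (σ√T) = (ln(105.61/88.67) + (0.0308+0.1775²/2)·1.9106) / 0.245348 = (0.174831 + 0.088944) / 0.245348 = 1.075107
d₂ = d₁ − σ√T = 1.075107 − 0.245348 = 0.829759
e^{−rT} = e^{−0.0308·1.9106} = 0.942852
N(−d₁) = 0.141163,  N(−d₂) = 0.203338
Put price V = K·e^{−rT}·N(−d₂) − S·N(−d₁) = 16.999559 − 14.908262 = 2.091296
Δ = −N(−d₁) = -0.141163

price = 2.091296
Δ = -0.141163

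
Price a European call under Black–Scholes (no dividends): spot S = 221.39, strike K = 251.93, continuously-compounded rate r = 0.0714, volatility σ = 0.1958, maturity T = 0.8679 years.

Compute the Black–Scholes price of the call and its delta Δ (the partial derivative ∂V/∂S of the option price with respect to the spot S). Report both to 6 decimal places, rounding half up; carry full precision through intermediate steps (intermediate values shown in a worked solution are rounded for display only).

σ√T = 0.1958·√0.8679 = 0.182410
d₁ = (ln(S/K) + (r+σ²/2)T) / (σ√T) = (ln(221.39/251.93) + (0.0714+0.1958²/2)·0.8679) / 0.182410 = (-0.129225 + 0.078605) / 0.182410 = -0.277511
d₂ = d₁ − σ√T = -0.277511 − 0.182410 = -0.459921
e^{−rT} = e^{−0.0714·0.8679} = 0.939913
N(d₁) = 0.390694,  N(d₂) = 0.322786
Call price V = S·N(d₁) − K·e^{−rT}·N(d₂) = 86.495677 − 76.433334 = 10.062343
Δ = N(d₁) = 0.390694

price = 10.062343
Δ = 0.390694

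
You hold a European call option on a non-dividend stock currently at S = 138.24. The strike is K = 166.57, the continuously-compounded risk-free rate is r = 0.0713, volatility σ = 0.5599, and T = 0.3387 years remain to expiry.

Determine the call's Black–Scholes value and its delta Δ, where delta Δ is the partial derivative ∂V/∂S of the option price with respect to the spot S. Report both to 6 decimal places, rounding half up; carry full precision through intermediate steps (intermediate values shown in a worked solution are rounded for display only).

σ√T = 0.5599·√0.3387 = 0.325850
d₁ = (ln(S/K) + (r+σ²/2)T) / (σ√T) = (ln(138.24/166.57) + (0.0713+0.5599²/2)·0.3387) / 0.325850 = (-0.186424 + 0.077239) / 0.325850 = -0.335080
d₂ = d₁ − σ√T = -0.335080 − 0.325850 = -0.660930
e^{−rT} = e^{−0.0713·0.3387} = 0.976140
N(d₁) = 0.368782,  N(d₂) = 0.254329
Call price V = S·N(d₁) − K·e^{−rT}·N(d₂) = 50.980486 − 41.352718 = 9.627768
Δ = N(d₁) = 0.368782

price = 9.627768
Δ = 0.368782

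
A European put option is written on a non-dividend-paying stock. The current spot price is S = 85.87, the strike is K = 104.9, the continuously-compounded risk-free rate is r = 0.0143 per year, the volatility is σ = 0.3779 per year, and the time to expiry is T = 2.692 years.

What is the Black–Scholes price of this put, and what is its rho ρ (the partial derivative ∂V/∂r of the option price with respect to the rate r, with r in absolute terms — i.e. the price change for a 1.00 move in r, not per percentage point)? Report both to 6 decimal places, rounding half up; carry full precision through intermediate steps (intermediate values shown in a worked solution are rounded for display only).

σ√T = 0.3779·√2.692 = 0.620032
d₁ = (ln(S/K) + (r+σ²/2)T) / (σ√T) = (ln(85.87/104.9) + (0.0143+0.3779²/2)·2.692) / 0.620032 = (-0.200173 + 0.230716) / 0.620032 = 0.049260
d₂ = d₁ − σ√T = 0.049260 − 0.620032 = -0.570773
e^{−rT} = e^{−0.0143·2.692} = 0.962236
N(−d₁) = 0.480356,  N(−d₂) = 0.715923
Put price V = K·e^{−rT}·N(−d₂) − S·N(−d₁) = 72.264238 − 41.248178 = 31.016061
ρ = −K·T·e^{−rT}·N(−d₂) = -194.535330

price = 31.016061
ρ = -194.535330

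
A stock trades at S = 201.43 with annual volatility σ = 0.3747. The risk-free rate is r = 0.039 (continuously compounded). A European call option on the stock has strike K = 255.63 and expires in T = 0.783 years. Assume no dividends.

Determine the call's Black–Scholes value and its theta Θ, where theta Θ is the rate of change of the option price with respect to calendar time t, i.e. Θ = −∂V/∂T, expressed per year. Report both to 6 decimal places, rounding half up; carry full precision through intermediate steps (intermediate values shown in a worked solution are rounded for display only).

σ√T = 0.3747·√0.783 = 0.331562
d₁ = (ln(S/K) + (r+σ²/2)T) / (σ√T) = (ln(201.43/255.63) + (0.039+0.3747²/2)·0.783) / 0.331562 = (-0.238289 + 0.085504) / 0.331562 = -0.460805
d₂ = d₁ − σ√T = -0.460805 − 0.331562 = -0.792367
e^{−rT} = e^{−0.039·0.783} = 0.969925
N(d₁) = 0.322469,  N(d₂) = 0.214073
Call price V = S·N(d₁) − K·e^{−rT}·N(d₂) = 64.954948 − 53.077711 = 11.877237
φ(d₁) = (1/√(2π))·e^{−d₁²/2} = 0.358757
Θ = −S·φ(d₁)·σ/(2√T) − r·K·e^{−rT}·N(d₂) = −15.300218 − 2.070031 = -17.370249

price = 11.877237
Θ = -17.370249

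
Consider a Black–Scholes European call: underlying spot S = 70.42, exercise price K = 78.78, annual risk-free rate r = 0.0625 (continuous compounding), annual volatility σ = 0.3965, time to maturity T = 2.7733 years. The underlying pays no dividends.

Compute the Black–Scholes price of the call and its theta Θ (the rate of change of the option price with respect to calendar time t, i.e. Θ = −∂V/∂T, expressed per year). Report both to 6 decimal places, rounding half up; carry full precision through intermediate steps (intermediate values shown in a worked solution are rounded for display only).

σ√T = 0.3965·√2.7733 = 0.660300
d₁ = (ln(S/K) + (r+σ²/2)T) / (σ√T) = (ln(70.42/78.78) + (0.0625+0.3965²/2)·2.7733) / 0.660300 = (-0.112182 + 0.391330) / 0.660300 = 0.422759
d₂ = d₁ − σ√T = 0.422759 − 0.660300 = -0.237542
e^{−rT} = e^{−0.0625·2.7733} = 0.840859
N(d₁) = 0.663764,  N(d₂) = 0.406118
Call price V = S·N(d₁) − K·e^{−rT}·N(d₂) = 46.742285 − 26.902440 = 19.839844
φ(d₁) = (1/√(2π))·e^{−d₁²/2} = 0.364838
Θ = −S·φ(d₁)·σ/(2√T) − r·K·e^{−rT}·N(d₂) = −3.058519 − 1.681403 = -4.739922

price = 19.839844
Θ = -4.739922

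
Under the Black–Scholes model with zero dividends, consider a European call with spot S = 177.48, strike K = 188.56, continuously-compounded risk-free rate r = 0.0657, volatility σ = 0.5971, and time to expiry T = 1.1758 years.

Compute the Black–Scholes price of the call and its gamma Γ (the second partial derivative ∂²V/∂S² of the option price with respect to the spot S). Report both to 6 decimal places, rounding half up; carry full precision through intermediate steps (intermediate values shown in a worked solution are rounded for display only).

σ√T = 0.5971·√1.1758 = 0.647461
d₁ = (ln(S/K) + (r+σ²/2)T) / (σ√T) = (ln(177.48/188.56) + (0.0657+0.5971²/2)·1.1758) / 0.647461 = (-0.060558 + 0.286853) / 0.647461 = 0.349511
d₂ = d₁ − σ√T = 0.349511 − 0.647461 = -0.297950
e^{−rT} = e^{−0.0657·1.1758} = 0.925658
N(d₁) = 0.636647,  N(d₂) = 0.382871
Call price V = S·N(d₁) − K·e^{−rT}·N(d₂) = 112.992129 − 66.827040 = 46.165089
φ(d₁) = (1/√(2π))·e^{−d₁²/2} = 0.375305
Γ = φ(d₁) / (S·σ·√T) = 0.003266

price = 46.165089
Γ = 0.003266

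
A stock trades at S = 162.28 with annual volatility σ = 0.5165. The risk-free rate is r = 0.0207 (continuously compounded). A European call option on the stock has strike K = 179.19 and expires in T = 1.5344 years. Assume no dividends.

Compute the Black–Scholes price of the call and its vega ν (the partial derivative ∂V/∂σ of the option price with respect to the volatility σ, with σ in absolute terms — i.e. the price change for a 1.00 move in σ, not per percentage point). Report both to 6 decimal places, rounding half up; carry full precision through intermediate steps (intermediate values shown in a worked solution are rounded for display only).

σ√T = 0.5165·√1.5344 = 0.639793
d₁ = (ln(S/K) + (r+σ²/2)T) / (σ√T) = (ln(162.28/179.19) + (0.0207+0.5165²/2)·1.5344) / 0.639793 = (-0.099123 + 0.236430) / 0.639793 = 0.214610
d₂ = d₁ − σ√T = 0.214610 − 0.639793 = -0.425183
e^{−rT} = e^{−0.0207·1.5344} = 0.968737
N(d₁) = 0.584964,  N(d₂) = 0.335352
Call price V = S·N(d₁) − K·e^{−rT}·N(d₂) = 94.928034 − 58.213031 = 36.715003
φ(d₁) = (1/√(2π))·e^{−d₁²/2} = 0.389860
ν = S·φ(d₁)·√T = 78.368777

price = 36.715003
ν = 78.368777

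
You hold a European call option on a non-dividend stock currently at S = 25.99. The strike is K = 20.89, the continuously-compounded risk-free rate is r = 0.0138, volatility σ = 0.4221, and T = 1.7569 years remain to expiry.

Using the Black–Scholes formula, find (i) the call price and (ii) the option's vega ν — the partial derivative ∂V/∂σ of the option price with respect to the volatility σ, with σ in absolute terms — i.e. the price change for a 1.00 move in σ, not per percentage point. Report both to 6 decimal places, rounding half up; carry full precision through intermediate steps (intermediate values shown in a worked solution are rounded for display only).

price = 8.367739
ν = 10.654694

σ√T = 0.4221·√1.7569 = 0.559486
d₁ = (ln(S/K) + (r+σ²/2)T) / (σ√T) = (ln(25.99/20.89) + (0.0138+0.4221²/2)·1.7569) / 0.559486 = (0.218441 + 0.180757) / 0.559486 = 0.713510
d₂ = d₁ − σ√T = 0.713510 − 0.559486 = 0.154024
e^{−rT} = e^{−0.0138·1.7569} = 0.976046
N(d₁) = 0.762235,  N(d₂) = 0.561205
Call price V = S·N(d₁) − K·e^{−rT}·N(d₂) = 19.810485 − 11.442745 = 8.367739
φ(d₁) = (1/√(2π))·e^{−d₁²/2} = 0.309287
ν = S·φ(d₁)·√T = 10.654694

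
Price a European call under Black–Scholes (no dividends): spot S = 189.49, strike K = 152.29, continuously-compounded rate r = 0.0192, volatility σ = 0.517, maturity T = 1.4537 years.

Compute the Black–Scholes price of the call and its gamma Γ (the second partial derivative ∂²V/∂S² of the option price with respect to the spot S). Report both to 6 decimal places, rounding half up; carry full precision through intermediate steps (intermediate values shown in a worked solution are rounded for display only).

price = 65.067530
Γ = 0.002630

σ√T = 0.517·√1.4537 = 0.623344
d₁ = (ln(S/K) + (r+σ²/2)T) / (σ√T) = (ln(189.49/152.29) + (0.0192+0.517²/2)·1.4537) / 0.623344 = (0.218550 + 0.222190) / 0.623344 = 0.707057
d₂ = d₁ − σ√T = 0.707057 − 0.623344 = 0.083712
e^{−rT} = e^{−0.0192·1.4537} = 0.972475
N(d₁) = 0.760234,  N(d₂) = 0.533357
Call price V = S·N(d₁) − K·e^{−rT}·N(d₂) = 144.056812 − 78.989282 = 65.067530
φ(d₁) = (1/√(2π))·e^{−d₁²/2} = 0.310708
Γ = φ(d₁) / (S·σ·√T) = 0.002630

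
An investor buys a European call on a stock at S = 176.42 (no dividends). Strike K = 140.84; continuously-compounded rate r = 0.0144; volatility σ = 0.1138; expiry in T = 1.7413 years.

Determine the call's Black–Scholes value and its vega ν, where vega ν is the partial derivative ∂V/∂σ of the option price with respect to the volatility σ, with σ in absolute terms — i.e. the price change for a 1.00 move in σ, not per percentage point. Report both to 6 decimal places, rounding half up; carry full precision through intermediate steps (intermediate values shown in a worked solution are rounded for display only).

σ√T = 0.1138·√1.7413 = 0.150169
d₁ = (ln(S/K) + (r+σ²/2)T) / (σ√T) = (ln(176.42/140.84) + (0.0144+0.1138²/2)·1.7413) / 0.150169 = (0.225243 + 0.036350) / 0.150169 = 1.741996
d₂ = d₁ − σ√T = 1.741996 − 0.150169 = 1.591827
e^{−rT} = e^{−0.0144·1.7413} = 0.975237
N(d₁) = 0.959245,  N(d₂) = 0.944288
Call price V = S·N(d₁) − K·e^{−rT}·N(d₂) = 169.230077 − 129.700242 = 39.529835
φ(d₁) = (1/√(2π))·e^{−d₁²/2} = 0.087492
ν = S·φ(d₁)·√T = 20.368103

price = 39.529835
ν = 20.368103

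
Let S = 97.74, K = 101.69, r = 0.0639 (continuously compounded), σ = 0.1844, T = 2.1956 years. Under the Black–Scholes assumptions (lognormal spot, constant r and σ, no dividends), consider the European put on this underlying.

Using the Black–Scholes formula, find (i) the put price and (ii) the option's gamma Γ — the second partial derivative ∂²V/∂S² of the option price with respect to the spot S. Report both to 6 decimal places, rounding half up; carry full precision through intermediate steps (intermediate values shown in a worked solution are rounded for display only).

σ√T = 0.1844·√2.1956 = 0.273236
d₁ = (ln(S/K) + (r+σ²/2)T) / (σ√T) = (ln(97.74/101.69) + (0.0639+0.1844²/2)·2.1956) / 0.273236 = (-0.039618 + 0.177628) / 0.273236 = 0.505094
d₂ = d₁ − σ√T = 0.505094 − 0.273236 = 0.231858
e^{−rT} = e^{−0.0639·2.1956} = 0.869098
N(−d₁) = 0.306747,  N(−d₂) = 0.408324
Put price V = K·e^{−rT}·N(−d₂) − S·N(−d₁) = 36.087130 − 29.981405 = 6.105724
φ(d₁) = (1/√(2π))·e^{−d₁²/2} = 0.351165
Γ = φ(d₁) / (S·σ·√T) = 0.013149

price = 6.105724
Γ = 0.013149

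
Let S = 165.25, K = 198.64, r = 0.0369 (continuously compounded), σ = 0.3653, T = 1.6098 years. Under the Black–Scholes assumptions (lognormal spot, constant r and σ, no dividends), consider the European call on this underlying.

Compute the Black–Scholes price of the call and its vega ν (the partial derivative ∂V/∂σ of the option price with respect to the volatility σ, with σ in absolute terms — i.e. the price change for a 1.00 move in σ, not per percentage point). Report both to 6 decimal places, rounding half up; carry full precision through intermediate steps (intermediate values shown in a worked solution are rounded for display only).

σ√T = 0.3653·√1.6098 = 0.463485
d₁ = (ln(S/K) + (r+σ²/2)T) / (σ√T) = (ln(165.25/198.64) + (0.0369+0.3653²/2)·1.6098) / 0.463485 = (-0.184035 + 0.166811) / 0.463485 = -0.037162
d₂ = d₁ − σ√T = -0.037162 − 0.463485 = -0.500647
e^{−rT} = e^{−0.0369·1.6098} = 0.942328
N(d₁) = 0.485178,  N(d₂) = 0.308310
Call price V = S·N(d₁) − K·e^{−rT}·N(d₂) = 80.175670 − 57.710707 = 22.464963
φ(d₁) = (1/√(2π))·e^{−d₁²/2} = 0.398667
ν = S·φ(d₁)·√T = 83.586784

price = 22.464963
ν = 83.586784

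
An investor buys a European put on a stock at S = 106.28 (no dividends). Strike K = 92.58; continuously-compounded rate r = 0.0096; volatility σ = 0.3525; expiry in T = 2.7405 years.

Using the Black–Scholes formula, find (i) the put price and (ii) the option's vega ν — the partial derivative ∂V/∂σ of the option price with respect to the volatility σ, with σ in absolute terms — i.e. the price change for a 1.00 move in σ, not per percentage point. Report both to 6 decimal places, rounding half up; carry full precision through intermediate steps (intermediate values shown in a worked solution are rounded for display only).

σ√T = 0.3525·√2.7405 = 0.583545
d₁ = (ln(S/K) + (r+σ²/2)T) / (σ√T) = (ln(106.28/92.58) + (0.0096+0.3525²/2)·2.7405) / 0.583545 = (0.138004 + 0.196571) / 0.583545 = 0.573349
d₂ = d₁ − σ√T = 0.573349 − 0.583545 = -0.010195
e^{−rT} = e^{−0.0096·2.7405} = 0.974034
N(−d₁) = 0.283204,  N(−d₂) = 0.504067
Put price V = K·e^{−rT}·N(−d₂) − S·N(−d₁) = 45.454812 − 30.098929 = 15.355882
φ(d₁) = (1/√(2π))·e^{−d₁²/2} = 0.338476
ν = S·φ(d₁)·√T = 59.551651

price = 15.355882
ν = 59.551651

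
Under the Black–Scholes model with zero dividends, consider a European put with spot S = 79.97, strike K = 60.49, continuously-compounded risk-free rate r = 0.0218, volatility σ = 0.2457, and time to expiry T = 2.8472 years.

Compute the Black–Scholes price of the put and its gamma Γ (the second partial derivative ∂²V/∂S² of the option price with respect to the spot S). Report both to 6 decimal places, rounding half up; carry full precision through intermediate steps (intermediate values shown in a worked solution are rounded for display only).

σ√T = 0.2457·√2.8472 = 0.414586
d₁ = (ln(S/K) + (r+σ²/2)T) / (σ√T) = (ln(79.97/60.49) + (0.0218+0.2457²/2)·2.8472) / 0.414586 = (0.279174 + 0.148010) / 0.414586 = 1.030386
d₂ = d₁ − σ√T = 1.030386 − 0.414586 = 0.615800
e^{−rT} = e^{−0.0218·2.8472} = 0.939818
N(−d₁) = 0.151414,  N(−d₂) = 0.269013
Put price V = K·e^{−rT}·N(−d₂) − S·N(−d₁) = 15.293290 − 12.108615 = 3.184675
φ(d₁) = (1/√(2π))·e^{−d₁²/2} = 0.234620
Γ = φ(d₁) / (S·σ·√T) = 0.007077

price = 3.184675
Γ = 0.007077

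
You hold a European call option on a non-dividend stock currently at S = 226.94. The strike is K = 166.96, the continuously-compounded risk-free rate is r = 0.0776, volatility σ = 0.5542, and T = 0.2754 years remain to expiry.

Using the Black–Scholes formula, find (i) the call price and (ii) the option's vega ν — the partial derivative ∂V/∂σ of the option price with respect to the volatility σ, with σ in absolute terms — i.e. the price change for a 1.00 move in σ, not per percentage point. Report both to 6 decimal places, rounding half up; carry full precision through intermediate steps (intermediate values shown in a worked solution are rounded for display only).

price = 67.114419
ν = 21.097137

σ√T = 0.5542·√0.2754 = 0.290836
d₁ = (ln(S/K) + (r+σ²/2)T) / (σ√T) = (ln(226.94/166.96) + (0.0776+0.5542²/2)·0.2754) / 0.290836 = (0.306931 + 0.063664) / 0.290836 = 1.274241
d₂ = d₁ − σ√T = 1.274241 − 0.290836 = 0.983404
e^{−rT} = e^{−0.0776·0.2754} = 0.978856
N(d₁) = 0.898711,  N(d₂) = 0.837296
Call price V = S·N(d₁) − K·e^{−rT}·N(d₂) = 203.953453 − 136.839034 = 67.114419
φ(d₁) = (1/√(2π))·e^{−d₁²/2} = 0.177146
ν = S·φ(d₁)·√T = 21.097137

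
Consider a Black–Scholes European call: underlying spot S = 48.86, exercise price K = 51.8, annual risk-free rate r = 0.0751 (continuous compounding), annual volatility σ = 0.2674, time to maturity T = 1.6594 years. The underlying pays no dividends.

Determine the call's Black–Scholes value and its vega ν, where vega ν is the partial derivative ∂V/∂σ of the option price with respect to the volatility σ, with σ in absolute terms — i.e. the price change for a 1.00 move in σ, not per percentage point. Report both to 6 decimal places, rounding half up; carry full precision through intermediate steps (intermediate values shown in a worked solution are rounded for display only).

σ√T = 0.2674·√1.6594 = 0.344459
d₁ = (ln(S/K) + (r+σ²/2)T) / (σ√T) = (ln(48.86/51.8) + (0.0751+0.2674²/2)·1.6594) / 0.344459 = (-0.058431 + 0.183947) / 0.344459 = 0.364386
d₂ = d₁ − σ√T = 0.364386 − 0.344459 = 0.019927
e^{−rT} = e^{−0.0751·1.6594} = 0.882831
N(d₁) = 0.642215,  N(d₂) = 0.507949
Call price V = S·N(d₁) − K·e^{−rT}·N(d₂) = 31.378621 − 23.228857 = 8.149764
φ(d₁) = (1/√(2π))·e^{−d₁²/2} = 0.373317
ν = S·φ(d₁)·√T = 23.496705

price = 8.149764
ν = 23.496705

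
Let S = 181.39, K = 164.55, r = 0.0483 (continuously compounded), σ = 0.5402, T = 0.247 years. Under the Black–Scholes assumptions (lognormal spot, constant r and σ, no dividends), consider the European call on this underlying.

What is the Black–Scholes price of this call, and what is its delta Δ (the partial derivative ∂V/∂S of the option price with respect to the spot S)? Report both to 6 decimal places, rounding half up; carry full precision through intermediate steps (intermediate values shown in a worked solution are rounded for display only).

price = 29.254402
Δ = 0.705951

σ√T = 0.5402·√0.247 = 0.268475
d₁ = (ln(S/K) + (r+σ²/2)T) / (σ√T) = (ln(181.39/164.55) + (0.0483+0.5402²/2)·0.247) / 0.268475 = (0.097435 + 0.047969) / 0.268475 = 0.541594
d₂ = d₁ − σ√T = 0.541594 − 0.268475 = 0.273120
e^{−rT} = e^{−0.0483·0.247} = 0.988141
N(d₁) = 0.705951,  N(d₂) = 0.607620
Call price V = S·N(d₁) − K·e^{−rT}·N(d₂) = 128.052462 − 98.798060 = 29.254402
Δ = N(d₁) = 0.705951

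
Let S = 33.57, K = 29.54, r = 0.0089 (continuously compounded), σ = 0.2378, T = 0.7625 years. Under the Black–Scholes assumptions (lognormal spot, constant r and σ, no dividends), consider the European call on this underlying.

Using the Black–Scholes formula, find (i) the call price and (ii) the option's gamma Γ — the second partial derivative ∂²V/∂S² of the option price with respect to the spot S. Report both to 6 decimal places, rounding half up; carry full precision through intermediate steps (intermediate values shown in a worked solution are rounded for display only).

price = 5.241735
Γ = 0.043122

σ√T = 0.2378·√0.7625 = 0.207650
d₁ = (ln(S/K) + (r+σ²/2)T) / (σ√T) = (ln(33.57/29.54) + (0.0089+0.2378²/2)·0.7625) / 0.207650 = (0.127888 + 0.028345) / 0.207650 = 0.752387
d₂ = d₁ − σ√T = 0.752387 − 0.207650 = 0.544737
e^{−rT} = e^{−0.0089·0.7625} = 0.993237
N(d₁) = 0.774091,  N(d₂) = 0.707033
Call price V = S·N(d₁) − K·e^{−rT}·N(d₂) = 25.986225 − 20.744490 = 5.241735
φ(d₁) = (1/√(2π))·e^{−d₁²/2} = 0.300598
Γ = φ(d₁) / (S·σ·√T) = 0.043122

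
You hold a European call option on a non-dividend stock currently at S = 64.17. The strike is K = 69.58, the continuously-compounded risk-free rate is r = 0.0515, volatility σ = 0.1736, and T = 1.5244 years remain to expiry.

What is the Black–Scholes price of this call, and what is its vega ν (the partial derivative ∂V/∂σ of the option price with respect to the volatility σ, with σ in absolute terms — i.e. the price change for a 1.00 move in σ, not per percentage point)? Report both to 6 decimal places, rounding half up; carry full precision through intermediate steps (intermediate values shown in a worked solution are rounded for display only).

price = 5.405408
ν = 31.462866

σ√T = 0.1736·√1.5244 = 0.214338
d₁ = (ln(S/K) + (r+σ²/2)T) / (σ√T) = (ln(64.17/69.58) + (0.0515+0.1736²/2)·1.5244) / 0.214338 = (-0.080941 + 0.101477) / 0.214338 = 0.095810
d₂ = d₁ − σ√T = 0.095810 − 0.214338 = -0.118528
e^{−rT} = e^{−0.0515·1.5244} = 0.924496
N(d₁) = 0.538164,  N(d₂) = 0.452824
Call price V = S·N(d₁) − K·e^{−rT}·N(d₂) = 34.533990 − 29.128582 = 5.405408
φ(d₁) = (1/√(2π))·e^{−d₁²/2} = 0.397115
ν = S·φ(d₁)·√T = 31.462866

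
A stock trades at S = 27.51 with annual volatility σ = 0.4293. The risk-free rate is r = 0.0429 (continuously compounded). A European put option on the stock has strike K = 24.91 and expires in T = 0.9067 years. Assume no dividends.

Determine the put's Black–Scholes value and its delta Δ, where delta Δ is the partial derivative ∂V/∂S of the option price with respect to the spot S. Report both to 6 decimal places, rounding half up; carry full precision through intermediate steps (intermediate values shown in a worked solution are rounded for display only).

σ√T = 0.4293·√0.9067 = 0.408783
d₁ = (ln(S/K) + (r+σ²/2)T) / (σ√T) = (ln(27.51/24.91) + (0.0429+0.4293²/2)·0.9067) / 0.408783 = (0.099280 + 0.122449) / 0.408783 = 0.542414
d₂ = d₁ − σ√T = 0.542414 − 0.408783 = 0.133631
e^{−rT} = e^{−0.0429·0.9067} = 0.961849
N(−d₁) = 0.293767,  N(−d₂) = 0.446847
Put price V = K·e^{−rT}·N(−d₂) − S·N(−d₁) = 10.706313 − 8.081525 = 2.624788
Δ = −N(−d₁) = -0.293767

price = 2.624788
Δ = -0.293767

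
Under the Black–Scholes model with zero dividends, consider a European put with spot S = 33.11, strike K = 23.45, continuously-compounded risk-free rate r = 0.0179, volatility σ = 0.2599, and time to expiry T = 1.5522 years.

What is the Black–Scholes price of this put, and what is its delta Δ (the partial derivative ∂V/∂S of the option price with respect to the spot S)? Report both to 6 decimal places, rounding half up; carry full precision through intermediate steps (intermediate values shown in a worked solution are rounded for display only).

price = 0.546532
Δ = -0.094581

σ√T = 0.2599·√1.5522 = 0.323802
d₁ = (ln(S/K) + (r+σ²/2)T) / (σ√T) = (ln(33.11/23.45) + (0.0179+0.2599²/2)·1.5522) / 0.323802 = (0.344965 + 0.080208) / 0.323802 = 1.313064
d₂ = d₁ − σ√T = 1.313064 − 0.323802 = 0.989261
e^{−rT} = e^{−0.0179·1.5522} = 0.972598
N(−d₁) = 0.094581,  N(−d₂) = 0.161268
Put price V = K·e^{−rT}·N(−d₂) − S·N(−d₁) = 3.678100 − 3.131568 = 0.546532
Δ = −N(−d₁) = -0.094581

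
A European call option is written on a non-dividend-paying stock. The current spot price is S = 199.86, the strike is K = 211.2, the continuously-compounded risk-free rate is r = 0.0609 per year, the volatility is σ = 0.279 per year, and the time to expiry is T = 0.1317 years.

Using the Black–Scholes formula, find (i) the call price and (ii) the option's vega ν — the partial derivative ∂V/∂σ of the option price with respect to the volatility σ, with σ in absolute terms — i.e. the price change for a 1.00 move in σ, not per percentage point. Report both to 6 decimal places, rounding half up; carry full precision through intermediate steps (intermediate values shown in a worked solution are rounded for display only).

price = 4.317907
ν = 26.545413

σ√T = 0.279·√0.1317 = 0.101250
d₁ = (ln(S/K) + (r+σ²/2)T) / (σ√T) = (ln(199.86/211.2) + (0.0609+0.279²/2)·0.1317) / 0.101250 = (-0.055188 + 0.013146) / 0.101250 = -0.415228
d₂ = d₁ − σ√T = -0.415228 − 0.101250 = -0.516479
e^{−rT} = e^{−0.0609·0.1317} = 0.992012
N(d₁) = 0.338987,  N(d₂) = 0.302760
Call price V = S·N(d₁) − K·e^{−rT}·N(d₂) = 67.750016 − 63.432109 = 4.317907
φ(d₁) = (1/√(2π))·e^{−d₁²/2} = 0.365991
ν = S·φ(d₁)·√T = 26.545413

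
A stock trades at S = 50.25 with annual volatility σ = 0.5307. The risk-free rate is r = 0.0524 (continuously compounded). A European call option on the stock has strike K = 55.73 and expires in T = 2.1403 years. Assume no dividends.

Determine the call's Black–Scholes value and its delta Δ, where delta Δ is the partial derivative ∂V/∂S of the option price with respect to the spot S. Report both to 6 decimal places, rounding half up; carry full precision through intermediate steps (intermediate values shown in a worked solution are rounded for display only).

σ√T = 0.5307·√2.1403 = 0.776402
d₁ = (ln(S/K) + (r+σ²/2)T) / (σ√T) = (ln(50.25/55.73) + (0.0524+0.5307²/2)·2.1403) / 0.776402 = (-0.103508 + 0.413551) / 0.776402 = 0.399334
d₂ = d₁ − σ√T = 0.399334 − 0.776402 = -0.377068
e^{−rT} = e^{−0.0524·2.1403} = 0.893909
N(d₁) = 0.655176,  N(d₂) = 0.353062
Call price V = S·N(d₁) − K·e^{−rT}·N(d₂) = 32.922612 − 17.588656 = 15.333956
Δ = N(d₁) = 0.655176

price = 15.333956
Δ = 0.655176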